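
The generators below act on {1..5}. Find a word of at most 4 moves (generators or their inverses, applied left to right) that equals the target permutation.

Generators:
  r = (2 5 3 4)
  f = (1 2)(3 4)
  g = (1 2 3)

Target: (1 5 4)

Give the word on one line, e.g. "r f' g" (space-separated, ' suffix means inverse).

  after r': (2 4 3 5)
  after g': (1 3 5)(2 4)
  after g': (1 2 4)(3 5)
  after r: (1 5 4)

r' g' g' r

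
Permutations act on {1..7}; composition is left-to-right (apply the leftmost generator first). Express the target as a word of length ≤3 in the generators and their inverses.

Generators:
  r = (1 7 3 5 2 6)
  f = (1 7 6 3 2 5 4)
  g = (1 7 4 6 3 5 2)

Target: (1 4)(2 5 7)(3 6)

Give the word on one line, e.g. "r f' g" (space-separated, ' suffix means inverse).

r g r

  after r: (1 7 3 5 2 6)
  after g: (1 4 6 7 5)(2 3)
  after r: (1 4)(2 5 7)(3 6)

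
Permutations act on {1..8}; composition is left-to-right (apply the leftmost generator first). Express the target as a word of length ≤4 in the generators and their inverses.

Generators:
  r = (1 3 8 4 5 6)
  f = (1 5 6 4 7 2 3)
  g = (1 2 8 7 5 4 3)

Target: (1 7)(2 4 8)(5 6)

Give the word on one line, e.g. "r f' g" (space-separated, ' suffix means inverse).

f g'

  after f: (1 5 6 4 7 2 3)
  after g': (1 7)(2 4 8)(5 6)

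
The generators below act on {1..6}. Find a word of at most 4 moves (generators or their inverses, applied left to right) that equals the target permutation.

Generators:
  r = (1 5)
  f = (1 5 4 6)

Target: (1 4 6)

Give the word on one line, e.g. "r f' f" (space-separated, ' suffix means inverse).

  after r': (1 5)
  after f: (1 4 6)
  after r': (1 4 6 5)
  after r': (1 4 6)

r' f r' r'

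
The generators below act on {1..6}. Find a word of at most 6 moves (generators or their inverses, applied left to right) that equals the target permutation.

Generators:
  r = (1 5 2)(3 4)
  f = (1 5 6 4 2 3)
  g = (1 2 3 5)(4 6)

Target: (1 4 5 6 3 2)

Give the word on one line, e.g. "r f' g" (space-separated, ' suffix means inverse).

  after g: (1 2 3 5)(4 6)
  after r': (1 5 2 4 6 3)
  after f: (1 6)(3 5)
  after r': (1 6 2 5 4 3)
  after g: (1 4 5 6 3 2)

g r' f r' g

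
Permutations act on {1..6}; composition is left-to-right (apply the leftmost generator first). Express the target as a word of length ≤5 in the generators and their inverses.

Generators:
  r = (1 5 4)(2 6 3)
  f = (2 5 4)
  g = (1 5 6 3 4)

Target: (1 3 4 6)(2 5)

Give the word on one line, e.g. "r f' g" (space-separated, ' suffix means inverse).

g g g f

  after g: (1 5 6 3 4)
  after g: (1 6 4 5 3)
  after g: (1 3 5 4 6)
  after f: (1 3 4 6)(2 5)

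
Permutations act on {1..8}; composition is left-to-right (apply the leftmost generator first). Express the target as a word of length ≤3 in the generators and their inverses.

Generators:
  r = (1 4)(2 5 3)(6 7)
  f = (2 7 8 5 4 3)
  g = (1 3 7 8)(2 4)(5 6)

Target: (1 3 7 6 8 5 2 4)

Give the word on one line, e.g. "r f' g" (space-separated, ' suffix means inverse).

  after r: (1 4)(2 5 3)(6 7)
  after f: (1 3 7 6 8 5 2 4)

r f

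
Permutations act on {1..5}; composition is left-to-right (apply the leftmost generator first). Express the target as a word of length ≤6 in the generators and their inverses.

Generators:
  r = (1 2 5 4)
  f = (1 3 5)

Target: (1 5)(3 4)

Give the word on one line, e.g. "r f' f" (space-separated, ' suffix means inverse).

  after r: (1 2 5 4)
  after f: (1 2)(3 5 4)
  after r': (2 4 3)
  after r': (1 4 3)(2 5)
  after r': (1 5)(3 4)

r f r' r' r'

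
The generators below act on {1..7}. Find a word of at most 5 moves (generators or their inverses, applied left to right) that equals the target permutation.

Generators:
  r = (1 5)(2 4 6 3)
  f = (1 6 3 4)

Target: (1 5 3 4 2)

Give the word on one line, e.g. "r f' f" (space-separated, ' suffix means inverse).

r' f' f'

  after r': (1 5)(2 3 6 4)
  after f': (1 5 4 2 6 3)
  after f': (1 5 3 4 2)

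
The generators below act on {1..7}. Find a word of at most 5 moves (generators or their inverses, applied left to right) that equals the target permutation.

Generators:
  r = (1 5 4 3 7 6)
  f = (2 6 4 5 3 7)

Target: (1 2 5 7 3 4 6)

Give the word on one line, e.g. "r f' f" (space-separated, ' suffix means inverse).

r f f f

  after r: (1 5 4 3 7 6)
  after f: (1 3 2 6)(4 7)
  after f: (1 7 5 3 6)(2 4)
  after f: (1 2 5 7 3 4 6)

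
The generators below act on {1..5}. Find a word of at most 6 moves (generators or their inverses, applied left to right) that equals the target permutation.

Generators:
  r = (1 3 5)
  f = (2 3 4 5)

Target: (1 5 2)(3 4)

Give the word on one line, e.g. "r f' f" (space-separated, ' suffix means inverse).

f' r' f' f' r

  after f': (2 5 4 3)
  after r': (1 5 4)(2 3)
  after f': (1 4)(3 5)
  after f': (1 3 4)(2 5)
  after r: (1 5 2)(3 4)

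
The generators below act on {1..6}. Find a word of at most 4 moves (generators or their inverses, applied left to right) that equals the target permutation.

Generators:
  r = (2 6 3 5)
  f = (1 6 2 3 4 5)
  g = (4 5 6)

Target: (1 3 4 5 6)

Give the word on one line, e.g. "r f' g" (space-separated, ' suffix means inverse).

f' r' g'

  after f': (1 5 4 3 2 6)
  after r': (1 3 5 4 6)
  after g': (1 3 4 5 6)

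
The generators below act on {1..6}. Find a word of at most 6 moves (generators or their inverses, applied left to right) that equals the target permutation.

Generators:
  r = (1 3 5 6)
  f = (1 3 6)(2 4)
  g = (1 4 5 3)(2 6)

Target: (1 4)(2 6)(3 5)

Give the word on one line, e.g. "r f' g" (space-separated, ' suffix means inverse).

r f' g r

  after r: (1 3 5 6)
  after f': (2 4)(3 5)
  after g: (1 4 6 2 5)
  after r: (1 4)(2 6)(3 5)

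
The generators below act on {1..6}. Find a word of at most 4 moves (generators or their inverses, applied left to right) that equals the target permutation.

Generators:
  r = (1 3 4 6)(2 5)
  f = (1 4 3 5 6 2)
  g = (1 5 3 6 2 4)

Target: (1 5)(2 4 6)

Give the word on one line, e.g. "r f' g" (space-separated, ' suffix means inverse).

  after f': (1 2 6 5 3 4)
  after r': (1 5)(2 4 6)

f' r'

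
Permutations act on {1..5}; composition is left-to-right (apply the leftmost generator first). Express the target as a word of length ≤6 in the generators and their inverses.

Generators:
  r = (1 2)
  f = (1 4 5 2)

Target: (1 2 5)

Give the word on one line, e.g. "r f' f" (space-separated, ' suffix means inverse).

f' f' r' f

  after f': (1 2 5 4)
  after f': (1 5)(2 4)
  after r': (1 5 2 4)
  after f: (1 2 5)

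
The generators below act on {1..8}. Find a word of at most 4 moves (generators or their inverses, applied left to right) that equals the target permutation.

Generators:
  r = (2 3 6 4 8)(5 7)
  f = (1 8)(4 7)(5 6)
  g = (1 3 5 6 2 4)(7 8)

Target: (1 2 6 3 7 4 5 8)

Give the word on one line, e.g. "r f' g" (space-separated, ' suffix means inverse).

  after g': (1 4 2 6 5 3)(7 8)
  after g': (1 2 5)(3 4 6)
  after f': (1 2 6 3 7 4 5 8)

g' g' f'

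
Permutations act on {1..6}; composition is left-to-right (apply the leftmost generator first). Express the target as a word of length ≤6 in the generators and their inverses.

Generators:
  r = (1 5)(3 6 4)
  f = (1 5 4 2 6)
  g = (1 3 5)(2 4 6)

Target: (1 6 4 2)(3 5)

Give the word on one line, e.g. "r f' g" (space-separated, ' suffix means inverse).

r g' r' f g'

  after r: (1 5)(3 6 4)
  after g': (1 3 4)(2 6)
  after r': (1 4 5)(2 3 6)
  after f: (1 2 3)
  after g': (1 6 4 2)(3 5)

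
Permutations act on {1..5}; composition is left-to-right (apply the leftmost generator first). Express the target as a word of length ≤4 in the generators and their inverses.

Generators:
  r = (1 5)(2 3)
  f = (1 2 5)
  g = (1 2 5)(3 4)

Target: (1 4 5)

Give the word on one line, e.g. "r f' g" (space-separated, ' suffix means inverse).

  after g: (1 2 5)(3 4)
  after r: (1 3 4 2)
  after g: (1 4 5)

g r g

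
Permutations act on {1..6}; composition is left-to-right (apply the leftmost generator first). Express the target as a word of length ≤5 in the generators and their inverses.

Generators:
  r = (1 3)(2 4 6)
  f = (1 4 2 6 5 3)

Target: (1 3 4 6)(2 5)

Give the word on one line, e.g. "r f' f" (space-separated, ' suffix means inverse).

r' f' r' f

  after r': (1 3)(2 6 4)
  after f': (1 5 6)
  after r': (1 5 4 2 6 3)
  after f: (1 3 4 6)(2 5)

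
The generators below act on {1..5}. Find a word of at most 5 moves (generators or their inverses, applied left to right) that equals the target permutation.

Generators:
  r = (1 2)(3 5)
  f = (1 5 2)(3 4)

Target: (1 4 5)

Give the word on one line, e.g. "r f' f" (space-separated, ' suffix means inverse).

  after f: (1 5 2)(3 4)
  after r': (1 3 4 5)
  after f': (1 4)(2 5)
  after f': (1 3 4 2)
  after f': (1 4 5)

f r' f' f' f'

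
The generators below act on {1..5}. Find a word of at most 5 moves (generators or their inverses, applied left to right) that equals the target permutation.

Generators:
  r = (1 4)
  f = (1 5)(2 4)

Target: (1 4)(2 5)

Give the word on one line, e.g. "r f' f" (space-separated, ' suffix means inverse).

f' r' f' r'

  after f': (1 5)(2 4)
  after r': (1 5 4 2)
  after f': (2 5)
  after r': (1 4)(2 5)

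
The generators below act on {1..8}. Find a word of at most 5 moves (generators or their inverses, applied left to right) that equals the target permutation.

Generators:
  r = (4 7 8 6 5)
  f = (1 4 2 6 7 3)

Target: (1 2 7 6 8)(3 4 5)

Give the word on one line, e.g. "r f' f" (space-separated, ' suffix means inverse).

r' f f

  after r': (4 5 6 8 7)
  after f: (1 4 5 7 2 6 8 3)
  after f: (1 2 7 6 8)(3 4 5)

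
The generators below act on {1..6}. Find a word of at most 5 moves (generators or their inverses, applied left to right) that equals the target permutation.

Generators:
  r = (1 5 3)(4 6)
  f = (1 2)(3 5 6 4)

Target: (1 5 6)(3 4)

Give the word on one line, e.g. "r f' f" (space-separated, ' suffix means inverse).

  after f': (1 2)(3 4 6 5)
  after f': (3 6)(4 5)
  after r: (1 5 6)(3 4)

f' f' r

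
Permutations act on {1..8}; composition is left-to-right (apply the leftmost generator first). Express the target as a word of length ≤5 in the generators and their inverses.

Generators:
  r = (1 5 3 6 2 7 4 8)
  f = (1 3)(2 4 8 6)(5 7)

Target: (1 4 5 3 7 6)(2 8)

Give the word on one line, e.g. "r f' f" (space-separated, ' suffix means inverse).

  after r': (1 8 4 7 2 6 3 5)
  after f: (1 6)(3 7 4 5)
  after f: (1 2 4 7 8 6 3 5)
  after f: (1 4 5 3 7 6)(2 8)

r' f f f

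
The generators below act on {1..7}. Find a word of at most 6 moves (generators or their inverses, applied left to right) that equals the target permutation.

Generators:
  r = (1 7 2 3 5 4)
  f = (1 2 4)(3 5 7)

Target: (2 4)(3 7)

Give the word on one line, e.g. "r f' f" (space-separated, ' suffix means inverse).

r f' r f

  after r: (1 7 2 3 5 4)
  after f': (1 5 2 7)
  after r: (1 4)(3 5)
  after f: (2 4)(3 7)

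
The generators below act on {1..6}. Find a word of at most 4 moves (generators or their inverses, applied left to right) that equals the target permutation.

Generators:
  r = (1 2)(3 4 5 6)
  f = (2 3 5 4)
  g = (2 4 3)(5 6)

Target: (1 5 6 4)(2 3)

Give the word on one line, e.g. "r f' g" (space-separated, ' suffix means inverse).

r' g r' f

  after r': (1 2)(3 6 5 4)
  after g: (1 4 2)(3 5)
  after r': (1 3 4)(5 6)
  after f: (1 5 6 4)(2 3)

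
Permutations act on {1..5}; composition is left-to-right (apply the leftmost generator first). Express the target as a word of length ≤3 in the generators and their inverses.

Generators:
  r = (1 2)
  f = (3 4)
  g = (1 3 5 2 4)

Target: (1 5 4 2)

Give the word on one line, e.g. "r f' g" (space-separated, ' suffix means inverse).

  after f: (3 4)
  after g: (1 3)(2 4 5)
  after g: (1 5 4 2)

f g g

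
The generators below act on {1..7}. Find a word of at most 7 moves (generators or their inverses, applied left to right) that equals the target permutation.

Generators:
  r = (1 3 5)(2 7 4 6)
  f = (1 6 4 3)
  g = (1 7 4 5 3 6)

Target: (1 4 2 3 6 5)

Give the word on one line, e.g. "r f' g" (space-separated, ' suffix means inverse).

  after r': (1 5 3)(2 6 4 7)
  after g: (1 3 7 2)(5 6)
  after f: (2 6 5 4 3 7)
  after g: (1 7 2)(3 4 6)
  after r: (1 4 2 3 6 5)

r' g f g r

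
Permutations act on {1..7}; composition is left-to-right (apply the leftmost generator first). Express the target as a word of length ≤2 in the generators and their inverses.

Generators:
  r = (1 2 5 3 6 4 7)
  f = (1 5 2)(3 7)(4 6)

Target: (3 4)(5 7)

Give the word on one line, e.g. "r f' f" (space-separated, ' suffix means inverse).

f' r'

  after f': (1 2 5)(3 7)(4 6)
  after r': (3 4)(5 7)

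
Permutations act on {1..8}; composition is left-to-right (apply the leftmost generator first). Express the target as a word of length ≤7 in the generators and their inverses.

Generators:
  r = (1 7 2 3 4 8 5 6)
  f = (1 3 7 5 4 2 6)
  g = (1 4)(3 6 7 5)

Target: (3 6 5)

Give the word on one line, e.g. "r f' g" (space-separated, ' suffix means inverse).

g f' g' g' f

  after g: (1 4)(3 6 7 5)
  after f': (1 5)(2 4 6 3)
  after g': (1 7 6 5 4 3 2)
  after g': (1 6 7 3 2 4 5)
  after f: (3 6 5)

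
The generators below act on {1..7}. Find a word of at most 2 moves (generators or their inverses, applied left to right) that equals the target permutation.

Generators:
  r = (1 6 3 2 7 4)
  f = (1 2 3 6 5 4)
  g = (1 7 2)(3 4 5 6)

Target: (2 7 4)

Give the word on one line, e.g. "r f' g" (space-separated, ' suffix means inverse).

g' f'

  after g': (1 2 7)(3 6 5 4)
  after f': (2 7 4)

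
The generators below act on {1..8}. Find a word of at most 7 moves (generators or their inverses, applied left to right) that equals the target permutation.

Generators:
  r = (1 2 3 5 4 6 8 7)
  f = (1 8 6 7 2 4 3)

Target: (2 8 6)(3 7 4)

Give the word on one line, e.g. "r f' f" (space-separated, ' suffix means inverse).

f r f r f

  after f: (1 8 6 7 2 4 3)
  after r: (1 7 3 2 6)(4 5)
  after f: (1 2 7)(3 4 5)(6 8)
  after r: (1 3 6 7 2)
  after f: (2 8 6)(3 7 4)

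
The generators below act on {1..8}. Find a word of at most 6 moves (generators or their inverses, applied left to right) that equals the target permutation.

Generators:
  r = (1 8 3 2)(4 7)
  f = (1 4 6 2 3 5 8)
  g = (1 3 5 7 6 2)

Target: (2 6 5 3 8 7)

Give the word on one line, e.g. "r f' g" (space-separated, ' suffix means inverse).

r f r' g

  after r: (1 8 3 2)(4 7)
  after f: (2 4 7 6)(5 8)
  after r': (1 2 7 6 3 8 5)
  after g: (2 6 5 3 8 7)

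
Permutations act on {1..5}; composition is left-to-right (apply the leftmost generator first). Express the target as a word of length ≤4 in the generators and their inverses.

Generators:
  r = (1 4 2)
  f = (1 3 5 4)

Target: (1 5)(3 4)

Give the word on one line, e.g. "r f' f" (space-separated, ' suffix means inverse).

  after f': (1 4 5 3)
  after f': (1 5)(3 4)

f' f'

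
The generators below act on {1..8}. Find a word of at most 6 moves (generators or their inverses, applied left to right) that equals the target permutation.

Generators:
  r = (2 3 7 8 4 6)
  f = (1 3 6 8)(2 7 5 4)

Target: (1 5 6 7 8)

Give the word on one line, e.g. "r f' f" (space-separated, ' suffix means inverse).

  after r': (2 6 4 8 7 3)
  after f': (1 8 2 3 4 6 5 7)
  after r: (1 4 2 7)(3 6 5 8)
  after f': (1 5 6 7 8)

r' f' r f'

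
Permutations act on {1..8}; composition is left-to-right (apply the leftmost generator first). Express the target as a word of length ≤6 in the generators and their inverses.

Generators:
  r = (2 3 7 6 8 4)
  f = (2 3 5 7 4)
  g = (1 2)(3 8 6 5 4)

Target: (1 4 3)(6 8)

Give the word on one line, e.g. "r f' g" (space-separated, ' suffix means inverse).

r' g' f r' f'

  after r': (2 4 8 6 7 3)
  after g': (1 2 5 6 7 4 3)
  after f: (1 3)(2 7)(4 5 6)
  after r': (1 2 3)(4 5 7)(6 8)
  after f': (1 4 3)(6 8)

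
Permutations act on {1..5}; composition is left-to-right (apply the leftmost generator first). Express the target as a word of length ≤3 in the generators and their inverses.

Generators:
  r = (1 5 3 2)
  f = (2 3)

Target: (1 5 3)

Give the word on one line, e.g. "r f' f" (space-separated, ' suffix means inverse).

f r

  after f: (2 3)
  after r: (1 5 3)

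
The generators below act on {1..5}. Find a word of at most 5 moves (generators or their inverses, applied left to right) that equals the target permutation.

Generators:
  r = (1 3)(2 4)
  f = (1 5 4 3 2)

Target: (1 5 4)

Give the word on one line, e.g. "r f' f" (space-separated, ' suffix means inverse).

  after f': (1 2 3 4 5)
  after r': (1 4 5 3 2)
  after f': (1 5 4)

f' r' f'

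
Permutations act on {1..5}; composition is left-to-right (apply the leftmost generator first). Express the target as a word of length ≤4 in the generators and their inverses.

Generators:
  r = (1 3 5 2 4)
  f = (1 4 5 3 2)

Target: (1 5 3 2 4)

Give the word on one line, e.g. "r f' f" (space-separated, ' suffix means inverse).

r' r' f' f'

  after r': (1 4 2 5 3)
  after r': (1 2 3 4 5)
  after f': (1 3)(2 5)
  after f': (1 5 3 2 4)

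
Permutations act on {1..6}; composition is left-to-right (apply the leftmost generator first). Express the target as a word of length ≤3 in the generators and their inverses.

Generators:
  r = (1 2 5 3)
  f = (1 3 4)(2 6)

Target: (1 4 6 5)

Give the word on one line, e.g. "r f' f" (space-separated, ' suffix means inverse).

  after f: (1 3 4)(2 6)
  after r: (2 6 5 3 4)
  after f': (1 4 6 5)

f r f'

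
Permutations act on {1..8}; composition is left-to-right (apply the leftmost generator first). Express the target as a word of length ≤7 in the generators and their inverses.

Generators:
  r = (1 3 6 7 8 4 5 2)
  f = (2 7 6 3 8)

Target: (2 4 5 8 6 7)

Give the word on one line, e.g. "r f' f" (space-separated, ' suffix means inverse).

r f r' f' r

  after r: (1 3 6 7 8 4 5 2)
  after f: (1 8 4 5 7 2)
  after r': (1 7 5 6 3)
  after f': (1 2 8 3)(5 7)
  after r: (2 4 5 8 6 7)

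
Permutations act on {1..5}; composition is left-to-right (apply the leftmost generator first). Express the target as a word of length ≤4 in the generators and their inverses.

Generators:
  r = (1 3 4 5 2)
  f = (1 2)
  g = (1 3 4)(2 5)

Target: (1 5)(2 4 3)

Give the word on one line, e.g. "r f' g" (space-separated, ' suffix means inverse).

f' g' f'

  after f': (1 2)
  after g': (1 5 2 4 3)
  after f': (1 5)(2 4 3)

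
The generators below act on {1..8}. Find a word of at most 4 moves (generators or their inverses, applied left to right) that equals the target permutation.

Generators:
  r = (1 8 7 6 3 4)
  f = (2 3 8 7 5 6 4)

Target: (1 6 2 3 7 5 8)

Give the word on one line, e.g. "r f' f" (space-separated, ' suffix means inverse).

r f' r'

  after r: (1 8 7 6 3 4)
  after f': (1 3 6 2 4)(5 7)
  after r': (1 6 2 3 7 5 8)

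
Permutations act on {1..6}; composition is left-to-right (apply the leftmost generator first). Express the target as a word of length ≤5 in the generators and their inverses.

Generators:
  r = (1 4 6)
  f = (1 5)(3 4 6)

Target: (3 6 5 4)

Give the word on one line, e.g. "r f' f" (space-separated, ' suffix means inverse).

  after r: (1 4 6)
  after f: (1 6 5)(3 4)
  after r': (1 4 3)(5 6)
  after r': (3 6 5 4)

r f r' r'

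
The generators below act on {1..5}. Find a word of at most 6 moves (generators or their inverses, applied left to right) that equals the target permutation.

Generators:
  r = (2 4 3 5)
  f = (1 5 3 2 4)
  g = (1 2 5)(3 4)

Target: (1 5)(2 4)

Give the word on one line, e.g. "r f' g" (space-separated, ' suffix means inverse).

  after g': (1 5 2)(3 4)
  after f: (1 3)(2 5 4)
  after f: (1 2 3 5)
  after r': (1 5)(2 4)

g' f f r'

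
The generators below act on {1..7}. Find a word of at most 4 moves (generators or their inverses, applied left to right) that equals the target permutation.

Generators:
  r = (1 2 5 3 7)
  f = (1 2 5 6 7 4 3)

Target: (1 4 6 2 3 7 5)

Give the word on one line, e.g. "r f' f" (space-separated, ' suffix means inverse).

f' f'

  after f': (1 3 4 7 6 5 2)
  after f': (1 4 6 2 3 7 5)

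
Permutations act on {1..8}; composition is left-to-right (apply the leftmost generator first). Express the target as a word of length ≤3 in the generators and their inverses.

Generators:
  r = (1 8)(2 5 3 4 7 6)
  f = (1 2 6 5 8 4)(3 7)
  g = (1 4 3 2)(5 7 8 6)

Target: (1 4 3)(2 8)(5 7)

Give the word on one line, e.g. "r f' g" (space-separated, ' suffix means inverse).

  after r: (1 8)(2 5 3 4 7 6)
  after f: (1 4 3)(2 8)(5 7)

r f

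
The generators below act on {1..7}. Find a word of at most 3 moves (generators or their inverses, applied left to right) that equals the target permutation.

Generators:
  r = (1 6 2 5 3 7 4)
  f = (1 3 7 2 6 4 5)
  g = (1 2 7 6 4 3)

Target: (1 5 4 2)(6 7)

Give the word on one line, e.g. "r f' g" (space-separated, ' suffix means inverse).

  after f: (1 3 7 2 6 4 5)
  after r': (1 5 4 2)(6 7)

f r'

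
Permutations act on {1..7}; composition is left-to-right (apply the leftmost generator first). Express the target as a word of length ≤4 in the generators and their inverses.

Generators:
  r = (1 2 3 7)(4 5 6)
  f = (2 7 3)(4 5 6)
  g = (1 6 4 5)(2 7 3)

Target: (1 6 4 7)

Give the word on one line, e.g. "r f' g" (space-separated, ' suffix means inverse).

  after g: (1 6 4 5)(2 7 3)
  after g: (1 4)(2 3 7)(5 6)
  after r': (1 6 4 7)

g g r'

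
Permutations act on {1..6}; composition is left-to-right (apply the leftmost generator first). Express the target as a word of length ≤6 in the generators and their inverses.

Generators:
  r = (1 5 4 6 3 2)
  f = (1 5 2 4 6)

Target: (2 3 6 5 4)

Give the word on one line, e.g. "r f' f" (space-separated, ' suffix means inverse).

  after f': (1 6 4 2 5)
  after r': (1 4 3 6 5 2)
  after f': (1 2 6)(3 4)
  after r: (2 3 6 5 4)

f' r' f' r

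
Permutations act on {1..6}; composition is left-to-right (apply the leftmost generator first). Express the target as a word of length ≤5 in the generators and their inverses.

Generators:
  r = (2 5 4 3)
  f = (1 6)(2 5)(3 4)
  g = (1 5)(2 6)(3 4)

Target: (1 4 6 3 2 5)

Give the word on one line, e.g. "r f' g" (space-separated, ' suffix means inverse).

r' g' r' f r

  after r': (2 3 4 5)
  after g': (1 5 6 2 4)
  after r': (1 2 5 6 3 4)
  after f: (1 5)(4 6)
  after r: (1 4 6 3 2 5)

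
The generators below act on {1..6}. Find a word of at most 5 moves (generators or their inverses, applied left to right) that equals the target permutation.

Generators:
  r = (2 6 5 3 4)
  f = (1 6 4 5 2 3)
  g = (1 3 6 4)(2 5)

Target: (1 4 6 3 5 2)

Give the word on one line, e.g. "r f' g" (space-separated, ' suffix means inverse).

  after f': (1 3 2 5 4 6)
  after f': (1 2 4)(3 5 6)
  after g': (1 5 3 2 6)
  after f': (1 4 6 3 5 2)

f' f' g' f'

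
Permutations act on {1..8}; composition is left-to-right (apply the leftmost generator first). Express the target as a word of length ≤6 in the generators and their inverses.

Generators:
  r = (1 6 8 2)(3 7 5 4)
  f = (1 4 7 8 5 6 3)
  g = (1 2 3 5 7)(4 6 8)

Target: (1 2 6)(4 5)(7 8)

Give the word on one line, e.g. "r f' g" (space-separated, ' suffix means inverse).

f' f' r r

  after f': (1 3 6 5 8 7 4)
  after f': (1 6 8 4 3 5 7)
  after r: (1 8 3 4 7 6 2)
  after r: (1 2 6)(4 5)(7 8)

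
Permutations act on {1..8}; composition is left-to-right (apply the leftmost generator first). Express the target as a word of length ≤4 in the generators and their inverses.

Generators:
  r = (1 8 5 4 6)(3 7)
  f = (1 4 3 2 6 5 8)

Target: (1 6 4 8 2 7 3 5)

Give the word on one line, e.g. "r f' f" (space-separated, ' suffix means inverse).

r' r' f' r'

  after r': (1 6 4 5 8)(3 7)
  after r': (1 4 8 6 5)
  after f': (2 3 4 5 8)
  after r': (1 6 4 8 2 7 3 5)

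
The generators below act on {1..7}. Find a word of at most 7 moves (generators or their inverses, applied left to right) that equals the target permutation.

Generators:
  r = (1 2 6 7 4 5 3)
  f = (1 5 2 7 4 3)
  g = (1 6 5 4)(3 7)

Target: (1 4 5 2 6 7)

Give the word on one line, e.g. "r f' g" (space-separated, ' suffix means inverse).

  after f': (1 3 4 7 2 5)
  after r': (1 5 3 7)(2 4 6)
  after f': (2 7 3)(4 6 5)
  after r': (1 3)(2 6 4)(5 7)
  after f': (1 4 5 2 6 7)

f' r' f' r' f'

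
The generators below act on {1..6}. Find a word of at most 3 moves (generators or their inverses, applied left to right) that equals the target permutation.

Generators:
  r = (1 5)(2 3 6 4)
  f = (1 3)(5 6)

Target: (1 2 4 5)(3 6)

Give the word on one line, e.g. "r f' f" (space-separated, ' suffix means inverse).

f r' f'

  after f: (1 3)(5 6)
  after r': (1 2 4 6)(3 5)
  after f': (1 2 4 5)(3 6)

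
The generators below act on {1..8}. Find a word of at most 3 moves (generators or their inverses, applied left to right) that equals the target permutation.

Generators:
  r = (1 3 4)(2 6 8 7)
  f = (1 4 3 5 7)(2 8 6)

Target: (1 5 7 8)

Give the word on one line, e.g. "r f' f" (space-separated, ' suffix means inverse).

  after r: (1 3 4)(2 6 8 7)
  after f: (1 5 7 8)

r f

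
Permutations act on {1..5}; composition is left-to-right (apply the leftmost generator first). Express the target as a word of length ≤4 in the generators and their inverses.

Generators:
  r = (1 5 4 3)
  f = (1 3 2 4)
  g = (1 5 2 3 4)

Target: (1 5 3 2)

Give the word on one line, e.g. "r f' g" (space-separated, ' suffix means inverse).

  after g: (1 5 2 3 4)
  after g: (1 2 4 5 3)
  after r': (1 2 5 4)
  after g': (1 5 3 2)

g g r' g'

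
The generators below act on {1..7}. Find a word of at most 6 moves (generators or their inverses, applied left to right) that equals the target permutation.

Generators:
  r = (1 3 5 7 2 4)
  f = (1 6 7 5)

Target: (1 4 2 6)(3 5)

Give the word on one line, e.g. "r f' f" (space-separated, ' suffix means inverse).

  after r': (1 4 2 7 5 3)
  after f: (1 4 2 5 3 6 7)
  after f: (1 4 2)(3 7 6 5)
  after f: (1 4 2 6)(3 5)

r' f f f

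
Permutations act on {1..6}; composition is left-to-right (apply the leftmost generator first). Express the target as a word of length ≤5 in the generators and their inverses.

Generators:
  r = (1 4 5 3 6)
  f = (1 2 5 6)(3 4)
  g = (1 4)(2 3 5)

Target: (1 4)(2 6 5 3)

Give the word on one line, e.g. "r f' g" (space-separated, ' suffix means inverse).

r f' f'

  after r: (1 4 5 3 6)
  after f': (1 3 5 4 2)
  after f': (1 4)(2 6 5 3)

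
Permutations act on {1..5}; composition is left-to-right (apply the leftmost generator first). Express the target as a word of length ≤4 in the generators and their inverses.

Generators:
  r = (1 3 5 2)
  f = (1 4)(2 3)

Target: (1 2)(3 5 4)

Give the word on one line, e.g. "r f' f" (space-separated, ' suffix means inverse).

r r f' r

  after r: (1 3 5 2)
  after r: (1 5)(2 3)
  after f': (1 5 4)
  after r: (1 2)(3 5 4)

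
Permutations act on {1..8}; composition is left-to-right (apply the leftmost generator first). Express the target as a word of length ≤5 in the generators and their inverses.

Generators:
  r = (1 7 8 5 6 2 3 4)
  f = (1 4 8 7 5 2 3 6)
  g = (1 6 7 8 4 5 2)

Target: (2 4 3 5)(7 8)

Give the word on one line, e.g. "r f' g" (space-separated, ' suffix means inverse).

g' r g f g'

  after g': (1 2 5 4 8 7 6)
  after r: (1 3 4 5)(2 6 7)
  after g: (1 3 5 6 8 4 2 7)
  after f: (1 6 7 4 3 2 5)
  after g': (2 4 3 5)(7 8)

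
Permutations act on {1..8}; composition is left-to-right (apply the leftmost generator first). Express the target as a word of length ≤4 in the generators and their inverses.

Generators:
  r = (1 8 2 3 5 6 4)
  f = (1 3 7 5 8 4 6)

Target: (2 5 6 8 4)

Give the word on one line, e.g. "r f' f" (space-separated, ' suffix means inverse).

  after r: (1 8 2 3 5 6 4)
  after f: (1 4 3 8 2 7 5)
  after r': (1 6 5 4 2 7 3)
  after f: (2 5 6 8 4)

r f r' f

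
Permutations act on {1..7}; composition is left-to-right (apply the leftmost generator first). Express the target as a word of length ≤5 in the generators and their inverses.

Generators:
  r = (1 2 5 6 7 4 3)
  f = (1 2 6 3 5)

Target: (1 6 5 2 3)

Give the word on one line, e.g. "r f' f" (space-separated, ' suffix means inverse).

  after f': (1 5 3 6 2)
  after f': (1 3 2 5 6)
  after f': (1 6 5 2 3)

f' f' f'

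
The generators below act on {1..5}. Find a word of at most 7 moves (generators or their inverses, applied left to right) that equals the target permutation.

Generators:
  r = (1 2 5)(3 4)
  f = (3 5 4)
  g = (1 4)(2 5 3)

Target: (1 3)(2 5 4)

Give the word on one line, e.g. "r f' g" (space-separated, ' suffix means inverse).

f f g' f' f'

  after f: (3 5 4)
  after f: (3 4 5)
  after g': (1 4 2 3)
  after f': (1 5 3)(2 4)
  after f': (1 3)(2 5 4)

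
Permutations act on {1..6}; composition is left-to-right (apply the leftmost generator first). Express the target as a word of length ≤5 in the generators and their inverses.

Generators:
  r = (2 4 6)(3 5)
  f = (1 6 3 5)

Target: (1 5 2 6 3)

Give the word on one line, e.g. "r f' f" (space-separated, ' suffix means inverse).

  after r': (2 6 4)(3 5)
  after f': (1 5 6 4 2)
  after r: (1 3 5 2)
  after f: (1 5 2 6 3)

r' f' r f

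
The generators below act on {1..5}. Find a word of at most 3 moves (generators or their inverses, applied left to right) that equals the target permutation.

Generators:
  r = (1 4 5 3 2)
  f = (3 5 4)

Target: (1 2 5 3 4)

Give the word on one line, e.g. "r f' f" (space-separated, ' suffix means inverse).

  after r': (1 2 3 5 4)
  after f: (1 2 5 3 4)

r' f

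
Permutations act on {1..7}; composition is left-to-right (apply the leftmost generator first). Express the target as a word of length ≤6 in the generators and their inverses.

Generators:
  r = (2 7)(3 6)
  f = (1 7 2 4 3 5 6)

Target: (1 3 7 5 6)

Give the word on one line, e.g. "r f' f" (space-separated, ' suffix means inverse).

  after f': (1 6 5 3 4 2 7)
  after f': (1 5 4 7 6 3 2)
  after r': (1 5 4 2)(3 7)
  after f: (1 6)(2 7 5 3)
  after r': (1 3 7 5 6)

f' f' r' f r'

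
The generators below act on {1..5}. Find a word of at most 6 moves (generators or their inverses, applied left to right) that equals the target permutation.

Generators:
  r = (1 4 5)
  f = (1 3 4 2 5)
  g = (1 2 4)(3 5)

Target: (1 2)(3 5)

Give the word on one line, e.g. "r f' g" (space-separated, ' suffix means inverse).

  after f: (1 3 4 2 5)
  after g: (1 5 2 3)
  after f: (2 4)
  after g: (1 2)(3 5)

f g f g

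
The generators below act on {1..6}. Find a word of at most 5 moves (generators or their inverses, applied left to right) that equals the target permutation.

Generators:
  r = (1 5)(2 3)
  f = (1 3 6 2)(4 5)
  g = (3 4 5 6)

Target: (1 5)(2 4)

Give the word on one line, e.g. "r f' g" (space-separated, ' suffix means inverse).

g f g r' f'

  after g: (3 4 5 6)
  after f: (1 3 5 2)
  after g: (1 4 5 2)(3 6)
  after r': (1 4)(2 5 3 6)
  after f': (1 5)(2 4)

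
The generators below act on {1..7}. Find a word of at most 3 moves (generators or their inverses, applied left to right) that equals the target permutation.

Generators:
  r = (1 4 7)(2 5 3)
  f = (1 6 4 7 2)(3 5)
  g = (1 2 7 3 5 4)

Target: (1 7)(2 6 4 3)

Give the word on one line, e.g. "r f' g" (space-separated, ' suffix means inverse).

g' f

  after g': (1 4 5 3 7 2)
  after f: (1 7)(2 6 4 3)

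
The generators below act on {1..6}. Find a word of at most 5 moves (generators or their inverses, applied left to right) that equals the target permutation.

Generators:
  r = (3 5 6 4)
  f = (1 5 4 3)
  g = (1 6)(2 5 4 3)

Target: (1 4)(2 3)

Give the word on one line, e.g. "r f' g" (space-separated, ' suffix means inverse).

  after f: (1 5 4 3)
  after r': (1 3)(5 6)
  after r': (1 4 6 3)
  after f: (1 3 5 4 6)
  after g': (1 4)(2 3)

f r' r' f g'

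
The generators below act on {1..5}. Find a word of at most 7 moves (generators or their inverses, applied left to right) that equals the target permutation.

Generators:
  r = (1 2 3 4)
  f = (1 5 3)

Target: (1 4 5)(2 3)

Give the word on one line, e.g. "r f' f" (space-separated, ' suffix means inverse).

  after r: (1 2 3 4)
  after f': (1 2 5)(3 4)
  after f': (1 2)(3 4 5)
  after r': (2 4 5)
  after r': (1 4 5)(2 3)

r f' f' r' r'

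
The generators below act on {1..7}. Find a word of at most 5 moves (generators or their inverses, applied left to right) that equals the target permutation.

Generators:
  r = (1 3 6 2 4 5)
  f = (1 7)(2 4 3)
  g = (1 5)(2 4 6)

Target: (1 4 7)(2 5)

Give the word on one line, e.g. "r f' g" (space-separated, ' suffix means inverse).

  after r: (1 3 6 2 4 5)
  after r: (1 6 4)(2 5 3)
  after g': (1 4 5 3 6 2)
  after g': (1 2 5 3 4)
  after f: (1 4 7)(2 5)

r r g' g' f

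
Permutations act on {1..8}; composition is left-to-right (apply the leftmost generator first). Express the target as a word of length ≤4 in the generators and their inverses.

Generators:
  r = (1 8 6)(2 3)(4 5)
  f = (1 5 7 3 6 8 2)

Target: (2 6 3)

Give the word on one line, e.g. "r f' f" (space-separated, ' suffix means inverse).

f r' r' f'

  after f: (1 5 7 3 6 8 2)
  after r': (1 4 5 7 2 6)(3 8)
  after r': (1 5 7 3)(2 8)
  after f': (2 6 3)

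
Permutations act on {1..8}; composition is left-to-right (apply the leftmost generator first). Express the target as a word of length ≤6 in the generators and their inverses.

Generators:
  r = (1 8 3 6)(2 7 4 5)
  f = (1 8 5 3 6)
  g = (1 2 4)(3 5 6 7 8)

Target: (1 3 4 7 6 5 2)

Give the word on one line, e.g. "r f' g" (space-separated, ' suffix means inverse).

  after g': (1 4 2)(3 8 7 6 5)
  after g': (1 2 4)(3 7 5 8 6)
  after r': (1 5)(2 7 4 6 8 3)
  after g: (1 6 3 4 7)(2 8 5)
  after f': (1 3 4 7 6 5 2)

g' g' r' g f'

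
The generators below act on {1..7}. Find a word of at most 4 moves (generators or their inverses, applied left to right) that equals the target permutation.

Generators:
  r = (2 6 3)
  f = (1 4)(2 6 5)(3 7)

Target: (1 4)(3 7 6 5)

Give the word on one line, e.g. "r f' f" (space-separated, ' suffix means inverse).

  after f: (1 4)(2 6 5)(3 7)
  after r: (1 4)(2 3 7)(5 6)
  after r: (1 4)(3 7 6 5)

f r r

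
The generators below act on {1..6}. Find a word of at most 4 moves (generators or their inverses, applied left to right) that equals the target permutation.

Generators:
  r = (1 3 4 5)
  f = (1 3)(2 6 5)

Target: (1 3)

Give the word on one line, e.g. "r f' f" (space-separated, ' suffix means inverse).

f' f' f'

  after f': (1 3)(2 5 6)
  after f': (2 6 5)
  after f': (1 3)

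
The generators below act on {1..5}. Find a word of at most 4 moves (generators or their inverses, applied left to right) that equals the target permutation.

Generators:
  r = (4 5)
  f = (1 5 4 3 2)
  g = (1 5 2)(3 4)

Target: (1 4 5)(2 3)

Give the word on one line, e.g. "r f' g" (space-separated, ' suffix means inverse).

  after f': (1 2 3 4 5)
  after f': (1 3 5 2 4)
  after g: (1 4 5)(2 3)

f' f' g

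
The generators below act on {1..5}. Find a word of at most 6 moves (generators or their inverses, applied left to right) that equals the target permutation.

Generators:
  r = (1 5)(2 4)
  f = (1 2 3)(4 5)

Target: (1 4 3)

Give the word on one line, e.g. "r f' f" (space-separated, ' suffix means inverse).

f' r' f' r'

  after f': (1 3 2)(4 5)
  after r': (1 3 4)(2 5)
  after f': (1 2 4 3 5)
  after r': (1 4 3)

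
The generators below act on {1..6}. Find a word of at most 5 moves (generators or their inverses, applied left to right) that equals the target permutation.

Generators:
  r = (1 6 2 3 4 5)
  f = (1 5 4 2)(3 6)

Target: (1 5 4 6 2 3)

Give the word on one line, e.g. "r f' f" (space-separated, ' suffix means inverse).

  after f: (1 5 4 2)(3 6)
  after r: (2 6 4 3)
  after f: (1 5 4 6 2 3)

f r f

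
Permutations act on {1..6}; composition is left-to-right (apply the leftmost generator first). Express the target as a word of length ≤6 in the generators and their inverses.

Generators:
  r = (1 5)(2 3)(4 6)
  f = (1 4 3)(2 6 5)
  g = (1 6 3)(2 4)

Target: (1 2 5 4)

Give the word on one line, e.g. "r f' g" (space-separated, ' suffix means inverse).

f g r f' g'

  after f: (1 4 3)(2 6 5)
  after g: (1 2 3 6 5 4)
  after r: (1 3 4 5 6)
  after f': (1 4 6 3)(2 5)
  after g': (1 2 5 4)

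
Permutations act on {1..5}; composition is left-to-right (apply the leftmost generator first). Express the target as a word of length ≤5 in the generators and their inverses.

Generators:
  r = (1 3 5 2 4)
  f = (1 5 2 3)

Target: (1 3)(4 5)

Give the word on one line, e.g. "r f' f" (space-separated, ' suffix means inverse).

  after f: (1 5 2 3)
  after r: (1 2 5 4)
  after f': (1 5 4 3 2)
  after f': (2 3 5 4)
  after f': (1 3)(4 5)

f r f' f' f'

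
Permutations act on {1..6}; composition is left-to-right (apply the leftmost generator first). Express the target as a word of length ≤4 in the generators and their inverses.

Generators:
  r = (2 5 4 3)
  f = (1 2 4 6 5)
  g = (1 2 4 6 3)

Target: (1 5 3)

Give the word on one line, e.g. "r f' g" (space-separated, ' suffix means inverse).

f' g

  after f': (1 5 6 4 2)
  after g: (1 5 3)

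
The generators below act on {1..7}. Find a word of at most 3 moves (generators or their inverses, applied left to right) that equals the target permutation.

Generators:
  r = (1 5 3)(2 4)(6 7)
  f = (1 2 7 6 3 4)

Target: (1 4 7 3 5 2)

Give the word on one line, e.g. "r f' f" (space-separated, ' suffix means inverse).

r' f

  after r': (1 3 5)(2 4)(6 7)
  after f: (1 4 7 3 5 2)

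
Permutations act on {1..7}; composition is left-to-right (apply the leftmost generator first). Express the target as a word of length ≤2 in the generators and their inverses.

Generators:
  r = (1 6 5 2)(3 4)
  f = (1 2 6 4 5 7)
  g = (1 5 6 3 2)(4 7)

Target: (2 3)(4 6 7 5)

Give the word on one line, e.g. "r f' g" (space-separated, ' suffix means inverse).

  after f: (1 2 6 4 5 7)
  after g: (2 3)(4 6 7 5)

f g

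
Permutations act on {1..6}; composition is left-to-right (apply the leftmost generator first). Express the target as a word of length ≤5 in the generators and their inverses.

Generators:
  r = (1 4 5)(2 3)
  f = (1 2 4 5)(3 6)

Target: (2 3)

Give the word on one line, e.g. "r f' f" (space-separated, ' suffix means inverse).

  after r': (1 5 4)(2 3)
  after r': (1 4 5)
  after r': (2 3)

r' r' r'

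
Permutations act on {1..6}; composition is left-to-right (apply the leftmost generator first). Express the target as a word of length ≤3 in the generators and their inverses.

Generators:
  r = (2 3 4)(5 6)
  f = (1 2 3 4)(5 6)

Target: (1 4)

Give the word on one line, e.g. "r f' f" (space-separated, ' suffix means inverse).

  after f: (1 2 3 4)(5 6)
  after r': (1 4)

f r'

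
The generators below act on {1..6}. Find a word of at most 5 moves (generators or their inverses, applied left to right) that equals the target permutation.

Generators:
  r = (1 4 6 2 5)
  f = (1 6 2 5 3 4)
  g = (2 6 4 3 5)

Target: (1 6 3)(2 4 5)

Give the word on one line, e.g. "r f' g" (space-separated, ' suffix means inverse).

g' r' g g

  after g': (2 5 3 4 6)
  after r': (1 5 3)
  after g: (1 2 6 4 3)
  after g: (1 6 3)(2 4 5)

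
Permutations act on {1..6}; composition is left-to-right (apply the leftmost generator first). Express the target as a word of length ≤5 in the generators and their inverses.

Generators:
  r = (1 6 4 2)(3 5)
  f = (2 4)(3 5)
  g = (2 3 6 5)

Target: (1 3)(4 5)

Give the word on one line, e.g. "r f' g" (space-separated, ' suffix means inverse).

  after g: (2 3 6 5)
  after r': (1 2 5 4 6 3)
  after g: (1 3)(4 5)

g r' g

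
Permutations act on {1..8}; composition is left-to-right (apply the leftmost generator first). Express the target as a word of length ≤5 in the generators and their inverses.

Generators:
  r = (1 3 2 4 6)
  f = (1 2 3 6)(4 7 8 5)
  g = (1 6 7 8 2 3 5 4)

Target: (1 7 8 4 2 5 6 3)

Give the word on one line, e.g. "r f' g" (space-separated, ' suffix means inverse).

r' g r

  after r': (1 6 4 2 3)
  after g: (1 7 8 2 5 4 3 6)
  after r: (1 7 8 4 2 5 6 3)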